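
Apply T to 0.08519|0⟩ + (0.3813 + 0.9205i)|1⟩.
0.08519|0⟩ + (-0.3813 + 0.9205i)|1⟩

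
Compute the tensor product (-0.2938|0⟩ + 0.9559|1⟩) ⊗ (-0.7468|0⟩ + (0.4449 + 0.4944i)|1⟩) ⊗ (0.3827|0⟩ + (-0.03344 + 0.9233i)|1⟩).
0.08397|000⟩ + (-0.007337 + 0.2026i)|001⟩ + (-0.05002 - 0.05559i)|010⟩ + (0.1385 - 0.1158i)|011⟩ - 0.2732|100⟩ + (0.02387 - 0.6591i)|101⟩ + (0.1628 + 0.1809i)|110⟩ + (-0.4506 + 0.3769i)|111⟩

amp(|b₁b₂…⟩) = product of the factor amplitudes for bits b₁, b₂, …; only kets whose every factor amplitude is nonzero survive.
|000⟩: (-0.2938)(-0.7468)(0.3827) = 0.08397
|001⟩: (-0.2938)(-0.7468)(-0.03344 + 0.9233i) = (-0.007337 + 0.2026i)
|010⟩: (-0.2938)(0.4449 + 0.4944i)(0.3827) = (-0.05002 - 0.05559i)
|011⟩: (-0.2938)(0.4449 + 0.4944i)(-0.03344 + 0.9233i) = (0.1385 - 0.1158i)
|100⟩: (0.9559)(-0.7468)(0.3827) = -0.2732
|101⟩: (0.9559)(-0.7468)(-0.03344 + 0.9233i) = (0.02387 - 0.6591i)
|110⟩: (0.9559)(0.4449 + 0.4944i)(0.3827) = (0.1628 + 0.1809i)
|111⟩: (0.9559)(0.4449 + 0.4944i)(-0.03344 + 0.9233i) = (-0.4506 + 0.3769i)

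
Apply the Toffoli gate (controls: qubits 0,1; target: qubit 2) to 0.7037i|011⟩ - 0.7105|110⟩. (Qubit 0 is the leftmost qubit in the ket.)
0.7037i|011⟩ - 0.7105|111⟩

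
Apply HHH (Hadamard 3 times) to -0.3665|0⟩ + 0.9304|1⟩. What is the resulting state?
0.3987|0⟩ - 0.917|1⟩

H² = I, so H^3 = H: a single Hadamard. With (a, b) = (-0.3665, 0.9304), H gives ((a + b)/√2, (a − b)/√2) = (0.3987, -0.917).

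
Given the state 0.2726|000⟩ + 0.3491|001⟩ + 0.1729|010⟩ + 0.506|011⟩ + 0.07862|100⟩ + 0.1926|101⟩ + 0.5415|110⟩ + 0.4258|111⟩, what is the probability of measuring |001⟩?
0.1219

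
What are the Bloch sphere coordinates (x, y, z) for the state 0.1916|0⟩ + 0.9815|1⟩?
(0.3761, 0, -0.9266)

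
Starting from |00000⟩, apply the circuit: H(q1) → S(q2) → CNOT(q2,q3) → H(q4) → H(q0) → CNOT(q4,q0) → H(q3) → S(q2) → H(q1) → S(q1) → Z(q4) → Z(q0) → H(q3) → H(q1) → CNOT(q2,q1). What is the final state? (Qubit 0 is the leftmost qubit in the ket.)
1/√8|00000⟩ - 1/√8|00001⟩ + 1/√8|01000⟩ - 1/√8|01001⟩ - 1/√8|10000⟩ + 1/√8|10001⟩ - 1/√8|11000⟩ + 1/√8|11001⟩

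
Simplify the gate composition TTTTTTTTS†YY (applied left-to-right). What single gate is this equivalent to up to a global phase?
S†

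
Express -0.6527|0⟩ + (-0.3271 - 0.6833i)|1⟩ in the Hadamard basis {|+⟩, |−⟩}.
(-0.6928 - 0.4832i)|+⟩ + (-0.2302 + 0.4832i)|−⟩

With |ψ⟩ = α|0⟩ + β|1⟩, the Hadamard-basis coefficients are ⟨+|ψ⟩ = (α + β)/√2 and ⟨−|ψ⟩ = (α − β)/√2.
Here α = -0.6527, β = (-0.3271 - 0.6833i): (α + β)/√2 = (-0.6928 - 0.4832i), (α − β)/√2 = (-0.2302 + 0.4832i).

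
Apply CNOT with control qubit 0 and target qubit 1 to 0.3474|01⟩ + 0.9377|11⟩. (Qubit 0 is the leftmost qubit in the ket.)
0.3474|01⟩ + 0.9377|10⟩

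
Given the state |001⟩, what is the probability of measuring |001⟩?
1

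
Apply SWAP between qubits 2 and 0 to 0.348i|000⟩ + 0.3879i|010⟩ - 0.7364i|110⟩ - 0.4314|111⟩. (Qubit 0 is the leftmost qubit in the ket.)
0.348i|000⟩ + 0.3879i|010⟩ - 0.7364i|011⟩ - 0.4314|111⟩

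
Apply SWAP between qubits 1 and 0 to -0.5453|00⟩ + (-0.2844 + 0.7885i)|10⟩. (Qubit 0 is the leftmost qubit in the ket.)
-0.5453|00⟩ + (-0.2844 + 0.7885i)|01⟩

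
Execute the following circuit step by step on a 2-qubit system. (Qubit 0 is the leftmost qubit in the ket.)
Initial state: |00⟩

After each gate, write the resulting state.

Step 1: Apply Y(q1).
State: i|01⟩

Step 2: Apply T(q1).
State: (-1/√2 + (1/√2)i)|01⟩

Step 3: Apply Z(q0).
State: (-1/√2 + (1/√2)i)|01⟩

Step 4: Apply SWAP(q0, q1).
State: (-1/√2 + (1/√2)i)|10⟩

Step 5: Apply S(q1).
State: (-1/√2 + (1/√2)i)|10⟩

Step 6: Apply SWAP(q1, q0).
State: (-1/√2 + (1/√2)i)|01⟩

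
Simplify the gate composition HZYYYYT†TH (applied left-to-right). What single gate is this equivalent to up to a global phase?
X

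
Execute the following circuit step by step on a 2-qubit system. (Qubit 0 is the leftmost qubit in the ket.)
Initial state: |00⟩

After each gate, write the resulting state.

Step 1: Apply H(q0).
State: 1/√2|00⟩ + 1/√2|10⟩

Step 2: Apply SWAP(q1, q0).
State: 1/√2|00⟩ + 1/√2|01⟩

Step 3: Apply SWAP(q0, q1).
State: 1/√2|00⟩ + 1/√2|10⟩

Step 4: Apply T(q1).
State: 1/√2|00⟩ + 1/√2|10⟩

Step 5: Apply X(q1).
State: 1/√2|01⟩ + 1/√2|11⟩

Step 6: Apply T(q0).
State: 1/√2|01⟩ + (1/2 + (1/2)i)|11⟩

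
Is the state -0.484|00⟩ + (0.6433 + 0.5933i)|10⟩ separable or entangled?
Separable

Writing the state as a|00⟩ + b|01⟩ + c|10⟩ + d|11⟩, it is a product state iff ad − bc = 0.
Here (a, b, c, d) = (-0.484, 0, (0.6433 + 0.5933i), 0): ad − bc = (-0.484)(0) − (0)(0.6433 + 0.5933i) = 0, so the state is separable.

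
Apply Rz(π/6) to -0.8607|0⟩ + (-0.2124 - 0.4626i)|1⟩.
(-0.8314 + 0.2228i)|0⟩ + (-0.08543 - 0.5018i)|1⟩

Rz(π/6) = [[e^(−iθ/2), 0], [0, e^(iθ/2)]] with e^(±iθ/2) = cos(θ/2) ± i·sin(θ/2); θ = π/6, cos(θ/2) ≈ 0.965926, sin(θ/2) ≈ 0.258819.
With a = amp(|0⟩) = -0.8607 and b = amp(|1⟩) = (-0.2124 - 0.4626i):
new amp(|0⟩) = (0.965926 - 0.258819i)·a = (-0.8314 + 0.2228i)
new amp(|1⟩) = (0.965926 + 0.258819i)·b = (-0.08543 - 0.5018i)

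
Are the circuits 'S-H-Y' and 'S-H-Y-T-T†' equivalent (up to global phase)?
Yes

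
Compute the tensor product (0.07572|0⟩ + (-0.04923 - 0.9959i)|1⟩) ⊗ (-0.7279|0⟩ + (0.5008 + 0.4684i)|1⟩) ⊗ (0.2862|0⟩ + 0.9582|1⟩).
-0.01577|000⟩ - 0.05281|001⟩ + (0.01085 + 0.01015i)|010⟩ + (0.03634 + 0.03398i)|011⟩ + (0.01026 + 0.2075i)|100⟩ + (0.03434 + 0.6946i)|101⟩ + (0.1265 - 0.1493i)|110⟩ + (0.4234 - 0.5i)|111⟩

amp(|b₁b₂…⟩) = product of the factor amplitudes for bits b₁, b₂, …; only kets whose every factor amplitude is nonzero survive.
|000⟩: (0.07572)(-0.7279)(0.2862) = -0.01577
|001⟩: (0.07572)(-0.7279)(0.9582) = -0.05281
|010⟩: (0.07572)(0.5008 + 0.4684i)(0.2862) = (0.01085 + 0.01015i)
|011⟩: (0.07572)(0.5008 + 0.4684i)(0.9582) = (0.03634 + 0.03398i)
|100⟩: (-0.04923 - 0.9959i)(-0.7279)(0.2862) = (0.01026 + 0.2075i)
|101⟩: (-0.04923 - 0.9959i)(-0.7279)(0.9582) = (0.03434 + 0.6946i)
|110⟩: (-0.04923 - 0.9959i)(0.5008 + 0.4684i)(0.2862) = (0.1265 - 0.1493i)
|111⟩: (-0.04923 - 0.9959i)(0.5008 + 0.4684i)(0.9582) = (0.4234 - 0.5i)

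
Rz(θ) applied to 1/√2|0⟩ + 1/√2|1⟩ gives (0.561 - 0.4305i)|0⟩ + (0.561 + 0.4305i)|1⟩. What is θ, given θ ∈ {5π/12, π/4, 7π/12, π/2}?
5π/12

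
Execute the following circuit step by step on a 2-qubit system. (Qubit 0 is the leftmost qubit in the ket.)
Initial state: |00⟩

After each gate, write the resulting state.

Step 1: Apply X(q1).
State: |01⟩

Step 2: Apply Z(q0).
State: |01⟩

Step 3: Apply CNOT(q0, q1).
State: |01⟩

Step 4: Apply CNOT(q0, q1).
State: |01⟩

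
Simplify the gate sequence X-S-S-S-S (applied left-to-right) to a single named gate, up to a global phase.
X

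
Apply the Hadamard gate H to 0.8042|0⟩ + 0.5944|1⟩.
0.989|0⟩ + 0.1484|1⟩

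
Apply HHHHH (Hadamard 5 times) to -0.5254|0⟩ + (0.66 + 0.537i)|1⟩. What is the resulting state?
(0.09518 + 0.3797i)|0⟩ + (-0.8382 - 0.3797i)|1⟩

H² = I, so H^5 = H: a single Hadamard. With (a, b) = (-0.5254, (0.66 + 0.537i)), H gives ((a + b)/√2, (a − b)/√2) = ((0.09518 + 0.3797i), (-0.8382 - 0.3797i)).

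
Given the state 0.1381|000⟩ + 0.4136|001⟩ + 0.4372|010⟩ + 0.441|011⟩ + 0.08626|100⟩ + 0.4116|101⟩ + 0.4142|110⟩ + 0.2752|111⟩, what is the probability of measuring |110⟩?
0.1716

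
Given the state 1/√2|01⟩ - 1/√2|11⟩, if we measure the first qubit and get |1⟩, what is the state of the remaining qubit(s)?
-|1⟩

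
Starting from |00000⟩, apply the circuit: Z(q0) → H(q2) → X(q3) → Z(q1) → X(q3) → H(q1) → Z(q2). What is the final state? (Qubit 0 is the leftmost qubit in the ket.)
1/2|00000⟩ - 1/2|00100⟩ + 1/2|01000⟩ - 1/2|01100⟩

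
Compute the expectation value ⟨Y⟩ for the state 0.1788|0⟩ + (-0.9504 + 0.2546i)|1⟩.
0.09104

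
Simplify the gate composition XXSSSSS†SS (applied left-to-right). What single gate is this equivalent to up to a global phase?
S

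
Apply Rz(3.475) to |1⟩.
(-0.1659 + 0.9861i)|1⟩

Rz(3.475) = [[e^(−iθ/2), 0], [0, e^(iθ/2)]] with e^(±iθ/2) = cos(θ/2) ± i·sin(θ/2); θ = 3.475, cos(θ/2) ≈ -0.165933, sin(θ/2) ≈ 0.986137.
With a = amp(|0⟩) = 0 and b = amp(|1⟩) = 1:
new amp(|0⟩) = (-0.165933 - 0.986137i)·a = 0
new amp(|1⟩) = (-0.165933 + 0.986137i)·b = (-0.1659 + 0.9861i)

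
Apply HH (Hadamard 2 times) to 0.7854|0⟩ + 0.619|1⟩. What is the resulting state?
0.7854|0⟩ + 0.619|1⟩

H² = I, so an even number of Hadamards cancels: H^2 = I and the state is unchanged.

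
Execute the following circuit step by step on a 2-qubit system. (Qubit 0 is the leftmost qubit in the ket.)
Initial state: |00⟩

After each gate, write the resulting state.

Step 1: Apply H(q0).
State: 1/√2|00⟩ + 1/√2|10⟩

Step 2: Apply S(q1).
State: 1/√2|00⟩ + 1/√2|10⟩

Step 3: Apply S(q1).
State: 1/√2|00⟩ + 1/√2|10⟩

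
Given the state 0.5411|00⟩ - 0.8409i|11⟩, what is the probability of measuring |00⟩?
0.2928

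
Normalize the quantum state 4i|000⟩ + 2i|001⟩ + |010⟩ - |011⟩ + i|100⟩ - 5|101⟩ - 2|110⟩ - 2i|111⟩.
0.5345i|000⟩ + 0.2673i|001⟩ + 0.1336|010⟩ - 0.1336|011⟩ + 0.1336i|100⟩ - 0.6682|101⟩ - 0.2673|110⟩ - 0.2673i|111⟩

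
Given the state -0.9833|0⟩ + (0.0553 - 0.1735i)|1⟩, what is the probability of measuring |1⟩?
0.03316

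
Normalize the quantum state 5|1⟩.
|1⟩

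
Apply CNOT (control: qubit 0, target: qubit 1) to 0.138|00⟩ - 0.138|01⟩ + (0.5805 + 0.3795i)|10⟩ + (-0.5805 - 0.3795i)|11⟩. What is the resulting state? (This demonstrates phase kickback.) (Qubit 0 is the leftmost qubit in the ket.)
0.138|00⟩ - 0.138|01⟩ + (-0.5805 - 0.3795i)|10⟩ + (0.5805 + 0.3795i)|11⟩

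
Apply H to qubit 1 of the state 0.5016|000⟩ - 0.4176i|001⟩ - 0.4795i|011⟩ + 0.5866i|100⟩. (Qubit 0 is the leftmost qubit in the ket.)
0.3547|000⟩ - 0.6343i|001⟩ + 0.3547|010⟩ + 0.04377i|011⟩ + 0.4148i|100⟩ + 0.4148i|110⟩

H on qubit 1 mixes each pair of kets that differ only in qubit 1: amplitudes (a, b) of (|…0…⟩, |…1…⟩) become ((a + b)/√2, (a − b)/√2). Kets absent from the input have amplitude 0.
(|000⟩, |010⟩): (a, b) = (0.5016, 0) → (0.3547, 0.3547)
(|001⟩, |011⟩): (a, b) = (-0.4176i, -0.4795i) → (-0.6343i, 0.04377i)
(|100⟩, |110⟩): (a, b) = (0.5866i, 0) → (0.4148i, 0.4148i)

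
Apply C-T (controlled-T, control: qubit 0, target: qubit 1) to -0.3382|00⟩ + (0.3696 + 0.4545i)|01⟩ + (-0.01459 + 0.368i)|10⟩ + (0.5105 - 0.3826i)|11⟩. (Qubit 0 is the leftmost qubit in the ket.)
-0.3382|00⟩ + (0.3696 + 0.4545i)|01⟩ + (-0.01459 + 0.368i)|10⟩ + (0.6315 + 0.09044i)|11⟩

C-T leaves the control-|0⟩ kets |00⟩, |01⟩ unchanged and applies T to qubit 1 on the control-|1⟩ pair (|10⟩, |11⟩).
T = [[1, 0], [0, (1/√2 + (1/√2)i)]].
With a = amp(|10⟩) = (-0.01459 + 0.368i) and b = amp(|11⟩) = (0.5105 - 0.3826i):
new amp(|10⟩) = (1)·a = (-0.01459 + 0.368i)
new amp(|11⟩) = (1/√2 + (1/√2)i)·b = (0.6315 + 0.09044i)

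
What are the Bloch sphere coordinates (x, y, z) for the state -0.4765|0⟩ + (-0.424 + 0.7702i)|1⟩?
(0.4041, -0.734, -0.5459)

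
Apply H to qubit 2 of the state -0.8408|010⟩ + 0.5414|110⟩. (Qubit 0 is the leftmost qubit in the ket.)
-0.5945|010⟩ - 0.5945|011⟩ + 0.3828|110⟩ + 0.3828|111⟩

H on qubit 2 mixes each pair of kets that differ only in qubit 2: amplitudes (a, b) of (|…0…⟩, |…1…⟩) become ((a + b)/√2, (a − b)/√2). Kets absent from the input have amplitude 0.
(|010⟩, |011⟩): (a, b) = (-0.8408, 0) → (-0.5945, -0.5945)
(|110⟩, |111⟩): (a, b) = (0.5414, 0) → (0.3828, 0.3828)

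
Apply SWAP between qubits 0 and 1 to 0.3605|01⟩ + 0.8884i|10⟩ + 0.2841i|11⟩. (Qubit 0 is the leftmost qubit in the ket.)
0.8884i|01⟩ + 0.3605|10⟩ + 0.2841i|11⟩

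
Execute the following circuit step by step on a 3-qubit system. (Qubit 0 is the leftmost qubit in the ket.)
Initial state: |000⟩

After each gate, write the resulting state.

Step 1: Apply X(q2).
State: |001⟩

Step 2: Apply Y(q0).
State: i|101⟩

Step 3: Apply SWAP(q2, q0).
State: i|101⟩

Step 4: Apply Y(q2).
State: |100⟩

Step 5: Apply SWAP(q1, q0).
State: |010⟩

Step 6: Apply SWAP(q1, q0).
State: |100⟩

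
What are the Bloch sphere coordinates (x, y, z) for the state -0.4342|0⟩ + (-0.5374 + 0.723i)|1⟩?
(0.4667, -0.6279, -0.623)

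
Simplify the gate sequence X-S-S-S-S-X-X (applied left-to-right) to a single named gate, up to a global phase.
X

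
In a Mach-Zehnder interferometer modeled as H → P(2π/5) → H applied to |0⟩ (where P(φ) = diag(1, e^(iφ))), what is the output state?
(0.6545 + 0.4755i)|0⟩ + (0.3455 - 0.4755i)|1⟩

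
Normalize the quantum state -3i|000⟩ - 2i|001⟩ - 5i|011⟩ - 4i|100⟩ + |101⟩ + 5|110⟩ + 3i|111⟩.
-0.318i|000⟩ - 0.212i|001⟩ - 0.53i|011⟩ - 0.424i|100⟩ + 0.106|101⟩ + 0.53|110⟩ + 0.318i|111⟩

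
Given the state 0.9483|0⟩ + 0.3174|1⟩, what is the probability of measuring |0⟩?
0.8993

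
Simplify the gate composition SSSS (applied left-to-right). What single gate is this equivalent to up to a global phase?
I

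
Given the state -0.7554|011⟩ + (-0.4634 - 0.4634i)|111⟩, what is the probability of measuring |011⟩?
0.5706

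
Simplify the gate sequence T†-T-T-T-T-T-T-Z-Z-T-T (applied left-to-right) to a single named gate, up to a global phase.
T†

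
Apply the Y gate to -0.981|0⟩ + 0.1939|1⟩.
-0.1939i|0⟩ - 0.981i|1⟩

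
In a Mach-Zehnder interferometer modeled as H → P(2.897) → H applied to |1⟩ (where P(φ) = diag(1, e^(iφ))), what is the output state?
(0.9851 - 0.1211i)|0⟩ + (0.01488 + 0.1211i)|1⟩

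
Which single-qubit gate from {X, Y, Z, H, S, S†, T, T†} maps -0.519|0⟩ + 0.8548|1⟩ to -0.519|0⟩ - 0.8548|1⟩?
Z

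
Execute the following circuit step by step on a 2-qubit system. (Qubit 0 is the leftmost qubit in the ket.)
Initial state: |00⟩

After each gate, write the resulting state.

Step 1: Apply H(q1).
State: 1/√2|00⟩ + 1/√2|01⟩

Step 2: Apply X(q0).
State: 1/√2|10⟩ + 1/√2|11⟩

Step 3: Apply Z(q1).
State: 1/√2|10⟩ - 1/√2|11⟩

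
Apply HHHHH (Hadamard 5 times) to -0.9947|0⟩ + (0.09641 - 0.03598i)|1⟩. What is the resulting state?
(-0.6352 - 0.02544i)|0⟩ + (-0.7715 + 0.02544i)|1⟩

H² = I, so H^5 = H: a single Hadamard. With (a, b) = (-0.9947, (0.09641 - 0.03598i)), H gives ((a + b)/√2, (a − b)/√2) = ((-0.6352 - 0.02544i), (-0.7715 + 0.02544i)).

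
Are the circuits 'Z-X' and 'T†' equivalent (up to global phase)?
No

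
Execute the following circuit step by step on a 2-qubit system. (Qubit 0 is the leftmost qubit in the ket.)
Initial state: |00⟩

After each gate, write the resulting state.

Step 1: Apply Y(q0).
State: i|10⟩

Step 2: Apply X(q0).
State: i|00⟩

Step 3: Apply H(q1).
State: (1/√2)i|00⟩ + (1/√2)i|01⟩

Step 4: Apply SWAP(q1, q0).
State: (1/√2)i|00⟩ + (1/√2)i|10⟩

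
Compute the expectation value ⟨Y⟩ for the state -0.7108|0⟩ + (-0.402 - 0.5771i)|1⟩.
0.8204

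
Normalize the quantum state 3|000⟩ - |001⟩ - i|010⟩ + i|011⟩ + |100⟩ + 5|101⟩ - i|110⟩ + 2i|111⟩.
0.4575|000⟩ - 0.1525|001⟩ - 0.1525i|010⟩ + 0.1525i|011⟩ + 0.1525|100⟩ + 0.7625|101⟩ - 0.1525i|110⟩ + 0.305i|111⟩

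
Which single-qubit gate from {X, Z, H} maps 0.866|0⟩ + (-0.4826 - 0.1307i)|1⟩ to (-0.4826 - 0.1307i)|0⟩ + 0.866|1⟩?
X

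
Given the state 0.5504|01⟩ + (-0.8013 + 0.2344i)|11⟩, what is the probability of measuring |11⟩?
0.697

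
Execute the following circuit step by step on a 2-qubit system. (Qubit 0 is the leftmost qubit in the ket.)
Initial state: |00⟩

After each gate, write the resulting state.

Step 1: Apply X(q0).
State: |10⟩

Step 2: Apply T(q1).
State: |10⟩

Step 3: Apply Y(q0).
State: -i|00⟩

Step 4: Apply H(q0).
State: -(1/√2)i|00⟩ - (1/√2)i|10⟩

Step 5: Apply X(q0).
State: -(1/√2)i|00⟩ - (1/√2)i|10⟩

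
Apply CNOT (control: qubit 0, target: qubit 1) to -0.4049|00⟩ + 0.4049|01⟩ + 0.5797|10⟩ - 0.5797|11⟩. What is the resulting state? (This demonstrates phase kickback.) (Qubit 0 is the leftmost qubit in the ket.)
-0.4049|00⟩ + 0.4049|01⟩ - 0.5797|10⟩ + 0.5797|11⟩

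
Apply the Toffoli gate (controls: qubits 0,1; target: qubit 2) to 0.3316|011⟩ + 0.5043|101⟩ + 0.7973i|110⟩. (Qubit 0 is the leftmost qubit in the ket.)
0.3316|011⟩ + 0.5043|101⟩ + 0.7973i|111⟩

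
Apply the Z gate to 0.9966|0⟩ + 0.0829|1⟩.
0.9966|0⟩ - 0.0829|1⟩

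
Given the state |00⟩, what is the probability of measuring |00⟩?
1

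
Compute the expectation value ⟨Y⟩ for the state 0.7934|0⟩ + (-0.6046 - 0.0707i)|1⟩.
-0.1122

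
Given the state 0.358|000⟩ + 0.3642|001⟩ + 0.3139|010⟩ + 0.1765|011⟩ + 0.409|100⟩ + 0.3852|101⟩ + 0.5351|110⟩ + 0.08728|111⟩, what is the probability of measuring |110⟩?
0.2863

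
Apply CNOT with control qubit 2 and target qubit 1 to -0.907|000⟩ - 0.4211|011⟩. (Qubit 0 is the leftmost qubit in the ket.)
-0.907|000⟩ - 0.4211|001⟩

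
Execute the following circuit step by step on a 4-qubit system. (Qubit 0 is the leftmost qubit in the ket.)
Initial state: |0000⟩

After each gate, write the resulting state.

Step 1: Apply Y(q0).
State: i|1000⟩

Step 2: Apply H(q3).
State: (1/√2)i|1000⟩ + (1/√2)i|1001⟩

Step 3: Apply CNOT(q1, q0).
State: (1/√2)i|1000⟩ + (1/√2)i|1001⟩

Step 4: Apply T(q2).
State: (1/√2)i|1000⟩ + (1/√2)i|1001⟩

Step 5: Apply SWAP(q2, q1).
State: (1/√2)i|1000⟩ + (1/√2)i|1001⟩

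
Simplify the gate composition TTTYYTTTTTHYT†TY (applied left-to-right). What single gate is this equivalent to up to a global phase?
H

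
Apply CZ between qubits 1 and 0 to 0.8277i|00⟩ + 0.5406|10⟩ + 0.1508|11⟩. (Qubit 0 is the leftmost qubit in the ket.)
0.8277i|00⟩ + 0.5406|10⟩ - 0.1508|11⟩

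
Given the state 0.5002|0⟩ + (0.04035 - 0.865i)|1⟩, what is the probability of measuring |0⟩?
0.2502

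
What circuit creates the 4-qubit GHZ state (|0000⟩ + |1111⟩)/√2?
H(q0) → CNOT(q0,q1) → CNOT(q0,q2) → CNOT(q0,q3)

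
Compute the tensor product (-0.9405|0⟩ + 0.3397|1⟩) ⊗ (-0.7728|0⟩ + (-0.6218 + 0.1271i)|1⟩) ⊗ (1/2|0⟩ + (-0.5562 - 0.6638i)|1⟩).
0.3634|000⟩ + (-0.4043 - 0.4825i)|001⟩ + (0.2924 - 0.05977i)|010⟩ + (-0.4046 - 0.3217i)|011⟩ - 0.1313|100⟩ + (0.146 + 0.1743i)|101⟩ + (-0.1056 + 0.02159i)|110⟩ + (0.1461 + 0.1162i)|111⟩

amp(|b₁b₂…⟩) = product of the factor amplitudes for bits b₁, b₂, …; only kets whose every factor amplitude is nonzero survive.
|000⟩: (-0.9405)(-0.7728)(1/2) = 0.3634
|001⟩: (-0.9405)(-0.7728)(-0.5562 - 0.6638i) = (-0.4043 - 0.4825i)
|010⟩: (-0.9405)(-0.6218 + 0.1271i)(1/2) = (0.2924 - 0.05977i)
|011⟩: (-0.9405)(-0.6218 + 0.1271i)(-0.5562 - 0.6638i) = (-0.4046 - 0.3217i)
|100⟩: (0.3397)(-0.7728)(1/2) = -0.1313
|101⟩: (0.3397)(-0.7728)(-0.5562 - 0.6638i) = (0.146 + 0.1743i)
|110⟩: (0.3397)(-0.6218 + 0.1271i)(1/2) = (-0.1056 + 0.02159i)
|111⟩: (0.3397)(-0.6218 + 0.1271i)(-0.5562 - 0.6638i) = (0.1461 + 0.1162i)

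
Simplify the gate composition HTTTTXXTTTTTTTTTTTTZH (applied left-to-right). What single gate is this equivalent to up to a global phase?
X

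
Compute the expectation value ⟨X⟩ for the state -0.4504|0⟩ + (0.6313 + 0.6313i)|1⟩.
-0.5687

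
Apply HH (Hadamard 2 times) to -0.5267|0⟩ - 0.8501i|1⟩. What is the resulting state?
-0.5267|0⟩ - 0.8501i|1⟩

H² = I, so an even number of Hadamards cancels: H^2 = I and the state is unchanged.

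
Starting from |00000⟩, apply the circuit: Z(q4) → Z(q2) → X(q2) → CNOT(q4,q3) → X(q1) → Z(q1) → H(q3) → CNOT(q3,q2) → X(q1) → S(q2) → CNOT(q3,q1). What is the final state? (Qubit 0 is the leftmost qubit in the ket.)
-(1/√2)i|00100⟩ - 1/√2|01010⟩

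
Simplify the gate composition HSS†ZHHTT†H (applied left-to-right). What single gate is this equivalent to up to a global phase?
X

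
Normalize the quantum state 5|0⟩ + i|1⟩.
0.9806|0⟩ + 0.1961i|1⟩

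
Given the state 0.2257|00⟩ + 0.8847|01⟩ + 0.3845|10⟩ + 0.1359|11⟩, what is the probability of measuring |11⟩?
0.01847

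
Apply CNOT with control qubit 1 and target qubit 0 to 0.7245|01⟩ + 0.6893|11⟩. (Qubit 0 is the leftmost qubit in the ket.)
0.6893|01⟩ + 0.7245|11⟩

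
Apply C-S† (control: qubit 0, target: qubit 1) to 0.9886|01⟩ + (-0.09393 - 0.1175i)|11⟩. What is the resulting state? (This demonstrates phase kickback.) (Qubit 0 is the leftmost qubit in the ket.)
0.9886|01⟩ + (-0.1175 + 0.09393i)|11⟩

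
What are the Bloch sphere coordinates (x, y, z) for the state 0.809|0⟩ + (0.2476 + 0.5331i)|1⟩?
(0.4006, 0.8626, 0.309)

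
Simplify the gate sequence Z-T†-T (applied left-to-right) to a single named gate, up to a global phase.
Z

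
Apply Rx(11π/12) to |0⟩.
0.1305|0⟩ - 0.9914i|1⟩

Rx(11π/12) = [[cos(θ/2), −i·sin(θ/2)], [−i·sin(θ/2), cos(θ/2)]]; θ = 11π/12, cos(θ/2) ≈ 0.130526, sin(θ/2) ≈ 0.991445.
With a = amp(|0⟩) = 1 and b = amp(|1⟩) = 0:
new amp(|0⟩) = (0.130526)·a + (-0.991445i)·b = 0.1305
new amp(|1⟩) = (-0.991445i)·a + (0.130526)·b = -0.9914i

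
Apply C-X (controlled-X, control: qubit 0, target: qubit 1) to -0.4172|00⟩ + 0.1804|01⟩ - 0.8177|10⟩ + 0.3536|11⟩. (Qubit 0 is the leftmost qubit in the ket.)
-0.4172|00⟩ + 0.1804|01⟩ + 0.3536|10⟩ - 0.8177|11⟩

C-X leaves the control-|0⟩ kets |00⟩, |01⟩ unchanged and applies X to qubit 1 on the control-|1⟩ pair (|10⟩, |11⟩).
X = [[0, 1], [1, 0]].
With a = amp(|10⟩) = -0.8177 and b = amp(|11⟩) = 0.3536:
new amp(|10⟩) = (1)·b = 0.3536
new amp(|11⟩) = (1)·a = -0.8177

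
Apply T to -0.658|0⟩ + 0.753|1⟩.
-0.658|0⟩ + (0.5325 + 0.5325i)|1⟩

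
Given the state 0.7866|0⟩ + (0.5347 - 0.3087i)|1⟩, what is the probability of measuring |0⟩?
0.6187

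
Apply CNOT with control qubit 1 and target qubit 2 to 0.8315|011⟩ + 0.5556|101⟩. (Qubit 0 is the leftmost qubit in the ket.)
0.8315|010⟩ + 0.5556|101⟩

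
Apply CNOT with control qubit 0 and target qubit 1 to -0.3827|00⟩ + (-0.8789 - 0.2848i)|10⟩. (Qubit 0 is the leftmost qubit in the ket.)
-0.3827|00⟩ + (-0.8789 - 0.2848i)|11⟩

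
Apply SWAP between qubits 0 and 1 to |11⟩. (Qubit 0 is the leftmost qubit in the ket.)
|11⟩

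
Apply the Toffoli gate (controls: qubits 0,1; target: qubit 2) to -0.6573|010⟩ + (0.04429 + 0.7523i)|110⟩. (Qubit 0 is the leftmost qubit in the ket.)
-0.6573|010⟩ + (0.04429 + 0.7523i)|111⟩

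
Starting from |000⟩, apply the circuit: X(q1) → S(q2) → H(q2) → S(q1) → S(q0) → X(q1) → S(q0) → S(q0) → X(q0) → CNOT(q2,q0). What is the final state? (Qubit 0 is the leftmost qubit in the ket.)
(1/√2)i|001⟩ + (1/√2)i|100⟩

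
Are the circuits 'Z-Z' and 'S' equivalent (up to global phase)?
No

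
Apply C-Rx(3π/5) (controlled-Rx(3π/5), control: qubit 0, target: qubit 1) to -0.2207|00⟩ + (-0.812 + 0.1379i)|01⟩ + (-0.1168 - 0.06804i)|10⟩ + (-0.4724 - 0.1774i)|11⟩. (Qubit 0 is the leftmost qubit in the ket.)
-0.2207|00⟩ + (-0.812 + 0.1379i)|01⟩ + (-0.2122 + 0.3422i)|10⟩ + (-0.3327 - 0.00978i)|11⟩

C-Rx(3π/5) leaves the control-|0⟩ kets |00⟩, |01⟩ unchanged and applies Rx(3π/5) to qubit 1 on the control-|1⟩ pair (|10⟩, |11⟩).
Rx(3π/5) = [[cos(θ/2), −i·sin(θ/2)], [−i·sin(θ/2), cos(θ/2)]]; θ = 3π/5, cos(θ/2) ≈ 0.587785, sin(θ/2) ≈ 0.809017.
With a = amp(|10⟩) = (-0.1168 - 0.06804i) and b = amp(|11⟩) = (-0.4724 - 0.1774i):
new amp(|10⟩) = (0.587785)·a + (-0.809017i)·b = (-0.2122 + 0.3422i)
new amp(|11⟩) = (-0.809017i)·a + (0.587785)·b = (-0.3327 - 0.00978i)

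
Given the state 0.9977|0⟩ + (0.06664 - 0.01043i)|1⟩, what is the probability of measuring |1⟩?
0.00455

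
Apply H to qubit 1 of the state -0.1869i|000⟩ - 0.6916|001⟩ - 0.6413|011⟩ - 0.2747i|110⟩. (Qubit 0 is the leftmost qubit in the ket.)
-0.1322i|000⟩ - 0.9425|001⟩ - 0.1322i|010⟩ - 0.03557|011⟩ - 0.1942i|100⟩ + 0.1942i|110⟩

H on qubit 1 mixes each pair of kets that differ only in qubit 1: amplitudes (a, b) of (|…0…⟩, |…1…⟩) become ((a + b)/√2, (a − b)/√2). Kets absent from the input have amplitude 0.
(|000⟩, |010⟩): (a, b) = (-0.1869i, 0) → (-0.1322i, -0.1322i)
(|001⟩, |011⟩): (a, b) = (-0.6916, -0.6413) → (-0.9425, -0.03557)
(|100⟩, |110⟩): (a, b) = (0, -0.2747i) → (-0.1942i, 0.1942i)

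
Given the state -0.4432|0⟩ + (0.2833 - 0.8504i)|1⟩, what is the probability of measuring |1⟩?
0.8034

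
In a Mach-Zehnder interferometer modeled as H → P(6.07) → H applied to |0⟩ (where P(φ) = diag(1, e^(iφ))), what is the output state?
(0.9887 - 0.1058i)|0⟩ + (0.01132 + 0.1058i)|1⟩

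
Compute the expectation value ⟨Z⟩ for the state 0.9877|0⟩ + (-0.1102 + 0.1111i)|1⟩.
0.9511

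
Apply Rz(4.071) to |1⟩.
(-0.4482 + 0.894i)|1⟩

Rz(4.071) = [[e^(−iθ/2), 0], [0, e^(iθ/2)]] with e^(±iθ/2) = cos(θ/2) ± i·sin(θ/2); θ = 4.071, cos(θ/2) ≈ -0.448158, sin(θ/2) ≈ 0.893954.
With a = amp(|0⟩) = 0 and b = amp(|1⟩) = 1:
new amp(|0⟩) = (-0.448158 - 0.893954i)·a = 0
new amp(|1⟩) = (-0.448158 + 0.893954i)·b = (-0.4482 + 0.894i)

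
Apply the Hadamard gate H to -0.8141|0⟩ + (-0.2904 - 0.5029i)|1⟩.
(-0.781 - 0.3556i)|0⟩ + (-0.3703 + 0.3556i)|1⟩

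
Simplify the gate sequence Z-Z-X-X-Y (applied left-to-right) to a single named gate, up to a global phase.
Y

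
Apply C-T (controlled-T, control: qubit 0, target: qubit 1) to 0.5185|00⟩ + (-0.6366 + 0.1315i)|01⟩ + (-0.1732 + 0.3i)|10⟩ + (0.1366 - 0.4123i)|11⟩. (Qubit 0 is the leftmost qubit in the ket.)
0.5185|00⟩ + (-0.6366 + 0.1315i)|01⟩ + (-0.1732 + 0.3i)|10⟩ + (0.3881 - 0.1949i)|11⟩

C-T leaves the control-|0⟩ kets |00⟩, |01⟩ unchanged and applies T to qubit 1 on the control-|1⟩ pair (|10⟩, |11⟩).
T = [[1, 0], [0, (1/√2 + (1/√2)i)]].
With a = amp(|10⟩) = (-0.1732 + 0.3i) and b = amp(|11⟩) = (0.1366 - 0.4123i):
new amp(|10⟩) = (1)·a = (-0.1732 + 0.3i)
new amp(|11⟩) = (1/√2 + (1/√2)i)·b = (0.3881 - 0.1949i)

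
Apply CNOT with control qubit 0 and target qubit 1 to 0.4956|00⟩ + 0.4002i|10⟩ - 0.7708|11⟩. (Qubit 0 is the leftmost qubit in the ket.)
0.4956|00⟩ - 0.7708|10⟩ + 0.4002i|11⟩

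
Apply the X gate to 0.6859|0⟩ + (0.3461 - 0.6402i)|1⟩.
(0.3461 - 0.6402i)|0⟩ + 0.6859|1⟩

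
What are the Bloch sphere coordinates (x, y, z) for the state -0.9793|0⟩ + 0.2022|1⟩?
(-0.396, 0, 0.9181)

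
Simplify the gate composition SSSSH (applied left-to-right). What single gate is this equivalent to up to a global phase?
H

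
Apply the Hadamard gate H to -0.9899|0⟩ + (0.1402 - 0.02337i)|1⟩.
(-0.6008 - 0.01653i)|0⟩ + (-0.7991 + 0.01653i)|1⟩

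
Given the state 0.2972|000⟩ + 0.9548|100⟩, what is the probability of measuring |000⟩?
0.08833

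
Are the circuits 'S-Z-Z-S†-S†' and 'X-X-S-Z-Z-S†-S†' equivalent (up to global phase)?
Yes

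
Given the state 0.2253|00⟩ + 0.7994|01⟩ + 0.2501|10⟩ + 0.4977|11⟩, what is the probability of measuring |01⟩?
0.639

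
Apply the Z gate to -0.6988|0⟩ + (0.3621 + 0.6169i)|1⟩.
-0.6988|0⟩ + (-0.3621 - 0.6169i)|1⟩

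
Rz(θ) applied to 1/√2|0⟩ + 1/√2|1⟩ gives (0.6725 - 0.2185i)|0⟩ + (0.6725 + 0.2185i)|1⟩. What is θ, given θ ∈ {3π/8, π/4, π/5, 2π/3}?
π/5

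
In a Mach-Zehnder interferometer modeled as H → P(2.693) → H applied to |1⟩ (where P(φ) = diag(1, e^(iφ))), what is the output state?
(0.9505 - 0.2168i)|0⟩ + (0.04947 + 0.2168i)|1⟩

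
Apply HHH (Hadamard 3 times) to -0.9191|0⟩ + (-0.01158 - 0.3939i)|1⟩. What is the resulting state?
(-0.6581 - 0.2785i)|0⟩ + (-0.6417 + 0.2785i)|1⟩

H² = I, so H^3 = H: a single Hadamard. With (a, b) = (-0.9191, (-0.01158 - 0.3939i)), H gives ((a + b)/√2, (a − b)/√2) = ((-0.6581 - 0.2785i), (-0.6417 + 0.2785i)).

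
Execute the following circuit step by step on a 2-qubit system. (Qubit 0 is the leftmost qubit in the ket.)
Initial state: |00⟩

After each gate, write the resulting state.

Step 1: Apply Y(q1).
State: i|01⟩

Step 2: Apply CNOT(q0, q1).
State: i|01⟩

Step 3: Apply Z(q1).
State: -i|01⟩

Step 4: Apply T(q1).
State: (1/√2 - (1/√2)i)|01⟩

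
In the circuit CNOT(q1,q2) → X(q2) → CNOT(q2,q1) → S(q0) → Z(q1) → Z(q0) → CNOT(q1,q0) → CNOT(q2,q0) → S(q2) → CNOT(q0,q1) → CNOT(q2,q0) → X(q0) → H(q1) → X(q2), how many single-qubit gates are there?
8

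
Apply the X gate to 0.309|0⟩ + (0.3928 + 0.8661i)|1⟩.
(0.3928 + 0.8661i)|0⟩ + 0.309|1⟩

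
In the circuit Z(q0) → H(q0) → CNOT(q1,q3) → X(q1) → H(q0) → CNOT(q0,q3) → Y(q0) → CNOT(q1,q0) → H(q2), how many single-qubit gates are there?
6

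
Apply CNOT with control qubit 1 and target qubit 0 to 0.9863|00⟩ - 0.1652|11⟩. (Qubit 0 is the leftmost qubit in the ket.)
0.9863|00⟩ - 0.1652|01⟩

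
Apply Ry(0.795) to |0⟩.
0.922|0⟩ + 0.3871|1⟩

Ry(0.795) = [[cos(θ/2), −sin(θ/2)], [sin(θ/2), cos(θ/2)]]; θ = 0.795, cos(θ/2) ≈ 0.922032, sin(θ/2) ≈ 0.387114.
With a = amp(|0⟩) = 1 and b = amp(|1⟩) = 0:
new amp(|0⟩) = (0.922032)·a + (-0.387114)·b = 0.922
new amp(|1⟩) = (0.387114)·a + (0.922032)·b = 0.3871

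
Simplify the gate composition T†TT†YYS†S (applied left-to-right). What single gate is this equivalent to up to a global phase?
T†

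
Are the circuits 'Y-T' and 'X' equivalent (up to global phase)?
No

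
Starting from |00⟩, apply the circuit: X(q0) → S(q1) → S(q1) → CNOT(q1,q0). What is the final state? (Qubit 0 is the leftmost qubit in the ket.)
|10⟩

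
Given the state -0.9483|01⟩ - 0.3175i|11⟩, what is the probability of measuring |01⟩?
0.8993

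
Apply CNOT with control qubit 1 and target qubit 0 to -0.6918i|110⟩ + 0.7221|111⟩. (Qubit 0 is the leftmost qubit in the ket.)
-0.6918i|010⟩ + 0.7221|011⟩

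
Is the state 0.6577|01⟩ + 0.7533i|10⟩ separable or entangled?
Entangled

Writing the state as a|00⟩ + b|01⟩ + c|10⟩ + d|11⟩, it is a product state iff ad − bc = 0.
Here (a, b, c, d) = (0, 0.6577, 0.7533i, 0): ad − bc = (0)(0) − (0.6577)(0.7533i) = -0.4954i ≠ 0, so the state is entangled.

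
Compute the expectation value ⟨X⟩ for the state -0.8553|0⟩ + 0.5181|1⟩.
-0.8863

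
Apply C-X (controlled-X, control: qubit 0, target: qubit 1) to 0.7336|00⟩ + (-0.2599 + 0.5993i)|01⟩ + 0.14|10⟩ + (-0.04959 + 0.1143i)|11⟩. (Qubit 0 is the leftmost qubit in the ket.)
0.7336|00⟩ + (-0.2599 + 0.5993i)|01⟩ + (-0.04959 + 0.1143i)|10⟩ + 0.14|11⟩

C-X leaves the control-|0⟩ kets |00⟩, |01⟩ unchanged and applies X to qubit 1 on the control-|1⟩ pair (|10⟩, |11⟩).
X = [[0, 1], [1, 0]].
With a = amp(|10⟩) = 0.14 and b = amp(|11⟩) = (-0.04959 + 0.1143i):
new amp(|10⟩) = (1)·b = (-0.04959 + 0.1143i)
new amp(|11⟩) = (1)·a = 0.14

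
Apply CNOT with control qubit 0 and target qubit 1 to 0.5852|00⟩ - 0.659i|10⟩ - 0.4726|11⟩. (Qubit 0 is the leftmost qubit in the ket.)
0.5852|00⟩ - 0.4726|10⟩ - 0.659i|11⟩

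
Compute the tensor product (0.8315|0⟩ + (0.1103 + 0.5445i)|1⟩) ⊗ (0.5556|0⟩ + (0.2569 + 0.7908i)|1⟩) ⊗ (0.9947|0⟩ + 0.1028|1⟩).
0.4595|000⟩ + 0.04749|001⟩ + (0.2125 + 0.6541i)|010⟩ + (0.02196 + 0.0676i)|011⟩ + (0.06096 + 0.3009i)|100⟩ + (0.0063 + 0.0311i)|101⟩ + (-0.4001 + 0.2259i)|110⟩ + (-0.04135 + 0.02335i)|111⟩

amp(|b₁b₂…⟩) = product of the factor amplitudes for bits b₁, b₂, …; only kets whose every factor amplitude is nonzero survive.
|000⟩: (0.8315)(0.5556)(0.9947) = 0.4595
|001⟩: (0.8315)(0.5556)(0.1028) = 0.04749
|010⟩: (0.8315)(0.2569 + 0.7908i)(0.9947) = (0.2125 + 0.6541i)
|011⟩: (0.8315)(0.2569 + 0.7908i)(0.1028) = (0.02196 + 0.0676i)
|100⟩: (0.1103 + 0.5445i)(0.5556)(0.9947) = (0.06096 + 0.3009i)
|101⟩: (0.1103 + 0.5445i)(0.5556)(0.1028) = (0.0063 + 0.0311i)
|110⟩: (0.1103 + 0.5445i)(0.2569 + 0.7908i)(0.9947) = (-0.4001 + 0.2259i)
|111⟩: (0.1103 + 0.5445i)(0.2569 + 0.7908i)(0.1028) = (-0.04135 + 0.02335i)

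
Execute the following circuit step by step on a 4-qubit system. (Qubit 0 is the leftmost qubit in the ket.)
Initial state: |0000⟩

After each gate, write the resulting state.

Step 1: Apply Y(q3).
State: i|0001⟩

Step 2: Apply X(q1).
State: i|0101⟩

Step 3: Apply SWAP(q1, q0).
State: i|1001⟩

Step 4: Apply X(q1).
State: i|1101⟩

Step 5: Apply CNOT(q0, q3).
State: i|1100⟩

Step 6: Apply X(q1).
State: i|1000⟩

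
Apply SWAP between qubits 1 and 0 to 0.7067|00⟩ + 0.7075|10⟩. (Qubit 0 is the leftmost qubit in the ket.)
0.7067|00⟩ + 0.7075|01⟩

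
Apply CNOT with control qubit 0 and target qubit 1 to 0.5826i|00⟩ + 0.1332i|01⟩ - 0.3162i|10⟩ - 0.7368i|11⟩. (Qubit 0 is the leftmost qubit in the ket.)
0.5826i|00⟩ + 0.1332i|01⟩ - 0.7368i|10⟩ - 0.3162i|11⟩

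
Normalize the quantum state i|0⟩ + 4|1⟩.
0.2425i|0⟩ + 0.9701|1⟩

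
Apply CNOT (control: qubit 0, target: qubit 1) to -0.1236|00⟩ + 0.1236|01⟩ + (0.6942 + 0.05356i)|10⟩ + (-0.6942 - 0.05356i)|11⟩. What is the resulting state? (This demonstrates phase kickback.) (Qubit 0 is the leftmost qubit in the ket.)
-0.1236|00⟩ + 0.1236|01⟩ + (-0.6942 - 0.05356i)|10⟩ + (0.6942 + 0.05356i)|11⟩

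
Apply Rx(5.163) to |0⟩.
-0.8472|0⟩ - 0.5313i|1⟩

Rx(5.163) = [[cos(θ/2), −i·sin(θ/2)], [−i·sin(θ/2), cos(θ/2)]]; θ = 5.163, cos(θ/2) ≈ -0.847206, sin(θ/2) ≈ 0.531265.
With a = amp(|0⟩) = 1 and b = amp(|1⟩) = 0:
new amp(|0⟩) = (-0.847206)·a + (-0.531265i)·b = -0.8472
new amp(|1⟩) = (-0.531265i)·a + (-0.847206)·b = -0.5313i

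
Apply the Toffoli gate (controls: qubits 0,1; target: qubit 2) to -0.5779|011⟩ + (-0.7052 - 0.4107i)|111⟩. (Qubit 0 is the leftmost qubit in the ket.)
-0.5779|011⟩ + (-0.7052 - 0.4107i)|110⟩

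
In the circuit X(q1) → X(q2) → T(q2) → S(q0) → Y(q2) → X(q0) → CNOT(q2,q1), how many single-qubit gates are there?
6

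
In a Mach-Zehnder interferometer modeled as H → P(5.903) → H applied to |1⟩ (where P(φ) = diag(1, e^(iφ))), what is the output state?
(0.0357 + 0.1855i)|0⟩ + (0.9643 - 0.1855i)|1⟩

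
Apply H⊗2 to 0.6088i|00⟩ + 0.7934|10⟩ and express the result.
(0.3967 + 0.3044i)|00⟩ + (0.3967 + 0.3044i)|01⟩ + (-0.3967 + 0.3044i)|10⟩ + (-0.3967 + 0.3044i)|11⟩

H⊗2 gives amp(|y⟩) = (1/2) Σ_x (−1)^(x·y) amp(|x⟩), where x·y is the number of positions in which both x and y have a 1.
|00⟩: (0.6088i + 0.7934)/2 = (0.3967 + 0.3044i)
|01⟩: (0.6088i + 0.7934)/2 = (0.3967 + 0.3044i)
|10⟩: (0.6088i - 0.7934)/2 = (-0.3967 + 0.3044i)
|11⟩: (0.6088i - 0.7934)/2 = (-0.3967 + 0.3044i)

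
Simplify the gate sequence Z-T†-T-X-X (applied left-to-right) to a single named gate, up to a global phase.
Z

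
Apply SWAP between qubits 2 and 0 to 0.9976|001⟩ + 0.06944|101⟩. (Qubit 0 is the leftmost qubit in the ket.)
0.9976|100⟩ + 0.06944|101⟩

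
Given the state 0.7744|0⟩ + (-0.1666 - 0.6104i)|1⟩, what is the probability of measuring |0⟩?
0.5997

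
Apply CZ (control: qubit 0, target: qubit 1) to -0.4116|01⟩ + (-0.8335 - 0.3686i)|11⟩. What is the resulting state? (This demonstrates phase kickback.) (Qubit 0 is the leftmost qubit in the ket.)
-0.4116|01⟩ + (0.8335 + 0.3686i)|11⟩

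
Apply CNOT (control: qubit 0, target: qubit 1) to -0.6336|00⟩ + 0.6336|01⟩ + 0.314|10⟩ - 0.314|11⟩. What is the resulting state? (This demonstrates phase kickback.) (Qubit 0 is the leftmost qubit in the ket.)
-0.6336|00⟩ + 0.6336|01⟩ - 0.314|10⟩ + 0.314|11⟩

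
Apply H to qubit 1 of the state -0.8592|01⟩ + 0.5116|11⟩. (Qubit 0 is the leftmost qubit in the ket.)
-0.6075|00⟩ + 0.6075|01⟩ + 0.3618|10⟩ - 0.3618|11⟩

H on qubit 1 mixes each pair of kets that differ only in qubit 1: amplitudes (a, b) of (|…0…⟩, |…1…⟩) become ((a + b)/√2, (a − b)/√2). Kets absent from the input have amplitude 0.
(|00⟩, |01⟩): (a, b) = (0, -0.8592) → (-0.6075, 0.6075)
(|10⟩, |11⟩): (a, b) = (0, 0.5116) → (0.3618, -0.3618)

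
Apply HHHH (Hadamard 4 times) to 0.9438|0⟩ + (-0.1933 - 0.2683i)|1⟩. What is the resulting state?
0.9438|0⟩ + (-0.1933 - 0.2683i)|1⟩

H² = I, so an even number of Hadamards cancels: H^4 = I and the state is unchanged.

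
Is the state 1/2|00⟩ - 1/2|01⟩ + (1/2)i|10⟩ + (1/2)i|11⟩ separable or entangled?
Entangled

Writing the state as a|00⟩ + b|01⟩ + c|10⟩ + d|11⟩, it is a product state iff ad − bc = 0.
Here (a, b, c, d) = (1/2, -1/2, (1/2)i, (1/2)i): ad − bc = (1/2)((1/2)i) − (-1/2)((1/2)i) = (1/2)i ≠ 0, so the state is entangled.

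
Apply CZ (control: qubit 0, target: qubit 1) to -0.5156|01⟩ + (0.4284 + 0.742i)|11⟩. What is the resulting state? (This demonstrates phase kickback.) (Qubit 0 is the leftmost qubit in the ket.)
-0.5156|01⟩ + (-0.4284 - 0.742i)|11⟩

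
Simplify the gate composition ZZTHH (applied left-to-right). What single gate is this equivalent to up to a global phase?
T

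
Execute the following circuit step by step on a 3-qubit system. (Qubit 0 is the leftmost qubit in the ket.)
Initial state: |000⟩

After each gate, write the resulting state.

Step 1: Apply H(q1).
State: 1/√2|000⟩ + 1/√2|010⟩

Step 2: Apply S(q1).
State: 1/√2|000⟩ + (1/√2)i|010⟩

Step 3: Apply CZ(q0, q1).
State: 1/√2|000⟩ + (1/√2)i|010⟩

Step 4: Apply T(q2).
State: 1/√2|000⟩ + (1/√2)i|010⟩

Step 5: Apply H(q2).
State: 1/2|000⟩ + 1/2|001⟩ + (1/2)i|010⟩ + (1/2)i|011⟩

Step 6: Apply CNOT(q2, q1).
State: 1/2|000⟩ + (1/2)i|001⟩ + (1/2)i|010⟩ + 1/2|011⟩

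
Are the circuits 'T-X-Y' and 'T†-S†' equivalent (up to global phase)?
Yes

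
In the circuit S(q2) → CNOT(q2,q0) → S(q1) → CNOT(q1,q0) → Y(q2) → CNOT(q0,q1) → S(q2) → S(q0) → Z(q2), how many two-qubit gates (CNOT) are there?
3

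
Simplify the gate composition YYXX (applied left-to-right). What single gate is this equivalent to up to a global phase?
I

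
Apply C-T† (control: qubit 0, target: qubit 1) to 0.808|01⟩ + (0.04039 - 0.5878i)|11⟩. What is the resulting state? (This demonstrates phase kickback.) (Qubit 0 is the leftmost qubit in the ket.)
0.808|01⟩ + (-0.3871 - 0.4442i)|11⟩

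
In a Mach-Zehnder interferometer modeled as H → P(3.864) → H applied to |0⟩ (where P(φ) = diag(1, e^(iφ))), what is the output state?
(0.1249 - 0.3306i)|0⟩ + (0.8751 + 0.3306i)|1⟩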